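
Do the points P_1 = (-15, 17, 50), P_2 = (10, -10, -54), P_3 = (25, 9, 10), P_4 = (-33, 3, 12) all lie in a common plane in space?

No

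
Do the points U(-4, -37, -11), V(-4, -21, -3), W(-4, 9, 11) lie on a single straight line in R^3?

UV = (0, 16, 8), UW = (0, 46, 22).
UV × UW = (-16, 0, 0).
The cross product is nonzero, so the points do not lie on one line.

No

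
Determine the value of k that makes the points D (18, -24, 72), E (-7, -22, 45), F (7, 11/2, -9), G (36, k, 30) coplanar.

0

The points are coplanar iff DE · (DF × DG) = 0.
Expanding, this is linear in k: (-1728)k + (0) = 0.
So k = 0.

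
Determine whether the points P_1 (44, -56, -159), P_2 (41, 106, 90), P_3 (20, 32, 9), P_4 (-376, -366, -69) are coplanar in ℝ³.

No

With P_1 as base: P_1P_2 = (-3, 162, 249), P_1P_3 = (-24, 88, 168), P_1P_4 = (-420, -310, 90).
P_1P_3 × P_1P_4 = (60000, -68400, 44400).
P_1P_2 · (P_1P_3 × P_1P_4) = -205200.
Since -205200 ≠ 0, the four points are not coplanar.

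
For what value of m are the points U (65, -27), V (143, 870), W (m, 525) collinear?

Collinearity: (W − U) must be parallel to (V − U) = (78, 897).
Cross-multiplying the components: (m − 65)·(897) = (552)·(78).
Solving gives m = 113.

113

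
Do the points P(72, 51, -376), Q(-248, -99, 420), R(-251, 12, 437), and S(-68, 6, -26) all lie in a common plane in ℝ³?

A normal to the plane through P, Q, R is n = PQ × PR = (-90906, 3052, -35970).
The plane has equation n·X = 7135140. For S: n·S = 7135140.
Equal, so S lies in the plane and all four are coplanar.

Yes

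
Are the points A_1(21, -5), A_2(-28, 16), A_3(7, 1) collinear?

A_1A_2 = (-49, 21), A_1A_3 = (-14, 6).
Twice the signed area of △A_1A_2A_3 is (-49)(6) − (21)(-14) = 0.
The triangle is degenerate (zero area), so the points are collinear.

Yes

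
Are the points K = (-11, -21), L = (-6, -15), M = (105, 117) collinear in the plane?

KL = (5, 6), KM = (116, 138).
If collinear, KM would be a scalar multiple of KL. But (5)·(138) ≠ (6)·(116) (difference -6), so they are not parallel; the points are not collinear.

No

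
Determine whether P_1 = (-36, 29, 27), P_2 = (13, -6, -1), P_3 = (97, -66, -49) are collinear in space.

Yes

P_1P_2 = (49, -35, -28), P_1P_3 = (133, -95, -76).
Each component of P_1P_3 is 19/7 times the corresponding component of P_1P_2, so P_1P_3 = 19/7·P_1P_2 and the points are collinear.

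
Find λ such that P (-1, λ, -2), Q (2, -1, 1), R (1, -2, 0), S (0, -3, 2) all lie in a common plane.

The points are coplanar iff PQ · (PR × PS) = 0.
Expanding, this is linear in λ: (-3)λ + (-12) = 0.
So λ = -4.

-4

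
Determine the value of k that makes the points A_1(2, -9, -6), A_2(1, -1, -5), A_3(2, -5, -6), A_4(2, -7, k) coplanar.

The points are coplanar iff A_1A_2 · (A_1A_3 × A_1A_4) = 0.
Expanding, this is linear in k: (-4)k + (-24) = 0.
So k = -6.

-6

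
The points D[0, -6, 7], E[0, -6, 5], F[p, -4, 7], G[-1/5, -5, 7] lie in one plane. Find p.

-2/5

Normal to plane DEG: n = (2, 2/5, 0); plane equation n·P = -12/5.
Requiring n·F = -12/5: (2)p + (-8/5) = -12/5.
So p = -2/5.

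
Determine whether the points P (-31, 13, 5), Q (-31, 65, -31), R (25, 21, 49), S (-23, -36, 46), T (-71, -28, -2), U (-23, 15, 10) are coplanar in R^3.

No

The plane through P, Q, R has normal n = PQ × PR = (2576, -2016, -2912) and equation n·X = -120624.
Checking the remaining points: n·S = -120624, n·T = -120624, n·U = -118608.
Since n·U = -118608 ≠ -120624, U is off the plane and the points are not all coplanar.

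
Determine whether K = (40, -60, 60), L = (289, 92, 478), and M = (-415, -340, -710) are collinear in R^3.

No

KL = (249, 152, 418), KM = (-455, -280, -770).
Comparing components 3 and 1: (418)(-455) − (249)(-770) = 1540 ≠ 0, so KL and KM are not parallel and the points are not collinear.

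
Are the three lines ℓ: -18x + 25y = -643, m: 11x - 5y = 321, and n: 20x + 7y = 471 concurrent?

Yes

The three lines meet at one point iff the augmented coefficient matrix [aᵢ bᵢ cᵢ] has rank < 3, i.e. its determinant vanishes.
Here the determinant is 0.
It vanishes, so the lines are concurrent at (26, -7).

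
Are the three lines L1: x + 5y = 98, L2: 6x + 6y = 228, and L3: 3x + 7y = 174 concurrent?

Lines aᵢx + bᵢy = cᵢ with pairwise distinct directions are concurrent exactly when det[aᵢ bᵢ cᵢ] = 0.
Here the determinant is 0.
It vanishes, so the lines are concurrent at (23, 15).

Yes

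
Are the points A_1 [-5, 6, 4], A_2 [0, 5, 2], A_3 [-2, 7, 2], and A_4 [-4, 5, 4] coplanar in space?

Yes

A normal to the plane through A_1, A_2, A_3 is n = A_1A_2 × A_1A_3 = (4, 4, 8).
The plane has equation n·P = 36. For A_4: n·A_4 = 36.
Equal, so A_4 lies in the plane and all four are coplanar.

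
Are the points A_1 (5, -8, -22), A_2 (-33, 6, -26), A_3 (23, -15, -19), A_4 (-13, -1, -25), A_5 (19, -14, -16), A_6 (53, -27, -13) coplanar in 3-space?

No

The plane through A_1, A_2, A_3 has normal n = A_1A_2 × A_1A_3 = (14, 42, 14) and equation n·P = -574.
Checking the remaining points: n·A_4 = -574, n·A_5 = -546, n·A_6 = -574.
Since n·A_5 = -546 ≠ -574, A_5 is off the plane and the points are not all coplanar.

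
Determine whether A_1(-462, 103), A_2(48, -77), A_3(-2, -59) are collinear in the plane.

No

A_1A_2 = (510, -180), A_1A_3 = (460, -162).
If collinear, A_1A_3 would be a scalar multiple of A_1A_2. But (510)·(-162) ≠ (-180)·(460) (difference 180), so they are not parallel; the points are not collinear.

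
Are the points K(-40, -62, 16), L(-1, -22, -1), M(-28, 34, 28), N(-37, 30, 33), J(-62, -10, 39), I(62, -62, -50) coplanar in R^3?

The plane through K, L, M has normal n = KL × KM = (2112, -672, 3264) and equation n·P = 9408.
Checking the remaining points: n·N = 9408, n·J = 3072, n·I = 9408.
Since n·J = 3072 ≠ 9408, J is off the plane and the points are not all coplanar.

No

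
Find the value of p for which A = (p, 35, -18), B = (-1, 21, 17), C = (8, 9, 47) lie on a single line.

-23/2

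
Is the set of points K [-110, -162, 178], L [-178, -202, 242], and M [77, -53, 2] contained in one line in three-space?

No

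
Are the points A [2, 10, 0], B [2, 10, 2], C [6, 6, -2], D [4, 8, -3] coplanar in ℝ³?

A normal to the plane through A, B, C is n = AB × AC = (8, 8, 0).
The plane has equation n·P = 96. For D: n·D = 96.
Equal, so D lies in the plane and all four are coplanar.

Yes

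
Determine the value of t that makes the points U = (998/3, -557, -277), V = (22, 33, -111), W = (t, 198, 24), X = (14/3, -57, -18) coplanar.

-340/3

The points are coplanar iff UV · (UW × UX) = 0.
Expanding, this is linear in t: (-69810)t + (-7911800) = 0.
So t = -340/3.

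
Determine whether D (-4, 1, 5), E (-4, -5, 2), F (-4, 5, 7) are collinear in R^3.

Yes

DE = (0, -6, -3), DF = (0, 4, 2).
DE × DF = (0, 0, 0).
The cross product vanishes, so the three points are collinear.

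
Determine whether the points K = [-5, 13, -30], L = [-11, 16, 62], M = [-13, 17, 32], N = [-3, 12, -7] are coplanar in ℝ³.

Yes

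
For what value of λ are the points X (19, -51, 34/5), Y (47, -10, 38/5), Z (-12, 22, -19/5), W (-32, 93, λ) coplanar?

-63/5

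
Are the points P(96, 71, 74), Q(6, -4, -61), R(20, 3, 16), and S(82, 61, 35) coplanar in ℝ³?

No

A normal to the plane through P, Q, R is n = PQ × PR = (-4830, 5040, 420).
The plane has equation n·X = -74760. For S: n·S = -73920.
-73920 ≠ -74760, so S is off the plane.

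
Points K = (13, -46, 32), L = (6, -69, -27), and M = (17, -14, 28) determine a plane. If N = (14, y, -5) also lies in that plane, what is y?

The plane through K, L, M has equation 1980x − 264y − 132z = 33660.
Substituting N: (-264)y + (28380) = 33660, so y = -20.

-20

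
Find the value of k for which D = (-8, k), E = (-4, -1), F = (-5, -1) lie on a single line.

Collinearity: (D − E) must be parallel to (F − E) = (-1, 0).
Cross-multiplying the components: (k − (-1))·(-1) = (-4)·(0).
Solving gives k = -1.

-1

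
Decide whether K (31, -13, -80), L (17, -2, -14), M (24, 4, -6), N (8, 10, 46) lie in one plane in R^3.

The four points are coplanar iff the 3×3 determinant with rows KL, KM, KN is zero.
Rows: (-14, 11, 66), (-7, 17, 74), (-23, 23, 126).
Expanding along the first row: (-14)(440) − (11)(820) + (66)(230) = 0.
Zero determinant ⇒ coplanar.

Yes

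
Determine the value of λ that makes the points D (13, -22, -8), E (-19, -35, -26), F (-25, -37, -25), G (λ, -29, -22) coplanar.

-3

Coplanarity ⇔ det[DE; DF; DG] = 0.
Expanding, this is linear in λ: (-49)λ + (-147) = 0.
So λ = -3.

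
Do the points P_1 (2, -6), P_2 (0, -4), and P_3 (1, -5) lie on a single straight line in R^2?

Yes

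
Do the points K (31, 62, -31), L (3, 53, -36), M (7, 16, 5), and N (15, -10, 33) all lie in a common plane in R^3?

No

The four points are coplanar iff the 3×3 determinant with rows KL, KM, KN is zero.
Rows: (-28, -9, -5), (-24, -46, 36), (-16, -72, 64).
Expanding along the first row: (-28)(-352) − (-9)(-960) + (-5)(992) = -3744.
Nonzero ⇒ not coplanar.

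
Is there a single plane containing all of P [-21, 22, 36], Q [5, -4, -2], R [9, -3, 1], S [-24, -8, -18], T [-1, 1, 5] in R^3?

The plane through P, Q, R has normal n = PQ × PR = (-40, -230, 130) and equation n·X = 460.
Checking the remaining points: n·S = 460, n·T = 460.
All equal 460, so all 5 points lie in one plane.

Yes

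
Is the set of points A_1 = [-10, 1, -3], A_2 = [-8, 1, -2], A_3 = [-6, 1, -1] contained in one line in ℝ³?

A_1A_2 = (2, 0, 1), A_1A_3 = (4, 0, 2).
A_1A_2 × A_1A_3 = (0, 0, 0).
The cross product vanishes, so the three points are collinear.

Yes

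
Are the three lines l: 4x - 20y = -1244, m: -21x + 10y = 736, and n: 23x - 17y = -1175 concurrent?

Intersecting l and m: solving the 2×2 system gives (x, y) = (-6, 61).
Substitute into n: (23)(-6) + (-17)(61) = -1175.
This equals -1175, so (-6, 61) lies on all three lines and they are concurrent.

Yes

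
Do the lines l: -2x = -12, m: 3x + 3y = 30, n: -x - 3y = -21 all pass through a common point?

The three lines meet at one point iff the augmented coefficient matrix [aᵢ bᵢ cᵢ] has rank < 3, i.e. its determinant vanishes.
Here the determinant is 18.
Nonzero, so no common point exists.

No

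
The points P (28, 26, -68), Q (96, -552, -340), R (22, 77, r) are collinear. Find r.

-44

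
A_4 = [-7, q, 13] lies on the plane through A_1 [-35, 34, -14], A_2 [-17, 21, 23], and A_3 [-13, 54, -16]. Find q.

37

A normal to the plane is n = A_1A_2 × A_1A_3 = (-714, 850, 646).
A_4 lies in the plane iff n · A_1A_4 = 0.
This gives (850)q + (-31450) = 0, so q = 37.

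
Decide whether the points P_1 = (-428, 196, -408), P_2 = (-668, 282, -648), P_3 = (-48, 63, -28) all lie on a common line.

No

P_1P_2 = (-240, 86, -240), P_1P_3 = (380, -133, 380).
P_1P_2 × P_1P_3 = (760, 0, -760).
The cross product is nonzero, so the points do not lie on one line.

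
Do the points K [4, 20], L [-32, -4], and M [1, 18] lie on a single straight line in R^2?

KL = (-36, -24), KM = (-3, -2).
Twice the signed area of △KLM is (-36)(-2) − (-24)(-3) = 0.
The triangle is degenerate (zero area), so the points are collinear.

Yes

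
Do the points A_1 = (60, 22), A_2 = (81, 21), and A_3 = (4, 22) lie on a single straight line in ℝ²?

No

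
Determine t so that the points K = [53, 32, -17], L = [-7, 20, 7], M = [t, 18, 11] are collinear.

-17

Collinearity requires KL × KM = 0; each component is linear in t.
The y-component gives (24)t + (408) = 0, so t = -17.
The remaining components then also vanish.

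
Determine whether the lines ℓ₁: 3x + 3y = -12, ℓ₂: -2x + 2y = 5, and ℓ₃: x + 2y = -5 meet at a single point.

Lines aᵢx + bᵢy = cᵢ with pairwise distinct directions are concurrent exactly when det[aᵢ bᵢ cᵢ] = 0.
Here the determinant is -3.
Nonzero, so no common point exists.

No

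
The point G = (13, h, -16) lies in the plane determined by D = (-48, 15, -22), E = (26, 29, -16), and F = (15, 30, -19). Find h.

The plane through D, E, F has equation −48x + 156y + 228z = -372.
Substituting G: (156)h + (-4272) = -372, so h = 25.

25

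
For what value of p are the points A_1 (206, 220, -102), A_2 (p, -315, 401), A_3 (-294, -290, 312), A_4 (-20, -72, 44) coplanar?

Coplanarity ⇔ det[A_1A_2; A_1A_3; A_1A_4] = 0.
Expanding, this is linear in p: (46428)p + (16899792) = 0.
So p = -364.

-364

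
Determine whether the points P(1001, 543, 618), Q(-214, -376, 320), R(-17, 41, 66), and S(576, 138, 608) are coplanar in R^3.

Yes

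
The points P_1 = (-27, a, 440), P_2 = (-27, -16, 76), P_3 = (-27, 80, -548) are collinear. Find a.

-72

Direction P_2P_3 = (0, 96, -624). From the z-coordinate of P_1, the parameter along the line is τ = (440 − 76)/(-624) = -7/12.
Then a = (-16) + (-7/12)·(96) = -72.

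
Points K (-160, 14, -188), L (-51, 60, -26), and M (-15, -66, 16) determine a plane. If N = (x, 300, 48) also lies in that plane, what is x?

A normal to the plane is n = KL × KM = (22344, 1254, -15390).
N lies in the plane iff n · KN = 0.
This gives (22344)x + (301644) = 0, so x = -27/2.

-27/2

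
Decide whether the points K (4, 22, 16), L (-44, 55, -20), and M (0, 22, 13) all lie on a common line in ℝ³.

No

KL = (-48, 33, -36), KM = (-4, 0, -3).
Comparing components 2 and 3: (33)(-3) − (-36)(0) = -99 ≠ 0, so KL and KM are not parallel and the points are not collinear.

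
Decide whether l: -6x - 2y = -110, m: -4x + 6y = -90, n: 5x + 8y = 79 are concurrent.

Intersecting l and m: solving the 2×2 system gives (x, y) = (210/11, -25/11).
Substitute into n: (5)(210/11) + (8)(-25/11) = 850/11.
But n requires 79 ≠ 850/11, so the three lines have no common point.

No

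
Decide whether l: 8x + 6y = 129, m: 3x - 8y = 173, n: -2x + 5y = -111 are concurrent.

Lines aᵢx + bᵢy = cᵢ with pairwise distinct directions are concurrent exactly when det[aᵢ bᵢ cᵢ] = 0.
Here the determinant is -23.
Nonzero, so no common point exists.

No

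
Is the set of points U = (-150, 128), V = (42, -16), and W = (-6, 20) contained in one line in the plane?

Yes

UV = (192, -144), UW = (144, -108).
det[UV; UW] = (192)(-108) − (-144)(144) = 0.
The determinant is zero, so the points are collinear.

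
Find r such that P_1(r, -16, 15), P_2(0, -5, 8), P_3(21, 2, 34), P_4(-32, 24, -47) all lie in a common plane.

Coplanarity ⇔ det[P_1P_2; P_1P_3; P_1P_4] = 0.
Expanding, this is linear in r: (1139)r + (-2278) = 0.
So r = 2.

2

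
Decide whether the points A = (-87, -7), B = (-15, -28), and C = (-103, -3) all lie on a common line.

No

AB = (72, -21), AC = (-16, 4).
Twice the signed area of △ABC is (72)(4) − (-21)(-16) = -48.
The area is nonzero, so the three points are not collinear.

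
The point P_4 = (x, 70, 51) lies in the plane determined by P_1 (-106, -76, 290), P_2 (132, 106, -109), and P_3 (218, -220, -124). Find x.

A normal to the plane is n = P_1P_2 × P_1P_3 = (-132804, -30744, -93240).
P_4 lies in the plane iff n · P_1P_4 = 0.
This gives (-132804)x + (3718512) = 0, so x = 28.

28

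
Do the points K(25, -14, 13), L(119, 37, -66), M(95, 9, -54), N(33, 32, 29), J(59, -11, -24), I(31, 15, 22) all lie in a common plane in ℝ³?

The plane through K, L, M has normal n = KL × KM = (-1600, 768, -1408) and equation n·P = -69056.
Checking the remaining points: n·N = -69056, n·J = -69056, n·I = -69056.
All equal -69056, so all 6 points lie in one plane.

Yes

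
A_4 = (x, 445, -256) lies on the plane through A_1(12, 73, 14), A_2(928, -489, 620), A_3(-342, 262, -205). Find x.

-198

The plane through A_1, A_2, A_3 has equation 8544x − 13920y − 25824z = -1275168.
Substituting A_4: (8544)x + (416544) = -1275168, so x = -198.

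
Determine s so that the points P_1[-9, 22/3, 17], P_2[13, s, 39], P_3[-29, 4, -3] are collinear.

11

Direction P_1P_3 = (-20, -10/3, -20). From the x-coordinate of P_2, the parameter along the line is τ = (13 − (-9))/(-20) = -11/10.
Then s = 22/3 + (-11/10)·(-10/3) = 11.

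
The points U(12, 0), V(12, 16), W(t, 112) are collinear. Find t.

Collinearity: (W − U) must be parallel to (V − U) = (0, 16).
Cross-multiplying the components: (t − 12)·(16) = (112)·(0).
Solving gives t = 12.

12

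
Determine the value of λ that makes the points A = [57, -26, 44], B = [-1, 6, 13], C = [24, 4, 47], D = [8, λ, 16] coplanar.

0

Coplanarity ⇔ det[AB; AC; AD] = 0.
Expanding, this is linear in λ: (1197)λ + (0) = 0.
So λ = 0.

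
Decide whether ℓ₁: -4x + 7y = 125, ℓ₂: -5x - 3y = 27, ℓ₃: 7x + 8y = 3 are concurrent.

The three lines meet at one point iff the augmented coefficient matrix [aᵢ bᵢ cᵢ] has rank < 3, i.e. its determinant vanishes.
Here the determinant is -47.
Nonzero, so no common point exists.

No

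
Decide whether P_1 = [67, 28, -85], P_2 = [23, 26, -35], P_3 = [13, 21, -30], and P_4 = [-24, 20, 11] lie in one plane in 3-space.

No

The four points are coplanar iff the 3×3 determinant with rows P_1P_2, P_1P_3, P_1P_4 is zero.
Rows: (-44, -2, 50), (-54, -7, 55), (-91, -8, 96).
Expanding along the first row: (-44)(-232) − (-2)(-179) + (50)(-205) = -400.
Nonzero ⇒ not coplanar.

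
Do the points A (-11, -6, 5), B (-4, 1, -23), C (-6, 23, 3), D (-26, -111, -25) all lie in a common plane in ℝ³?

With A as base: AB = (7, 7, -28), AC = (5, 29, -2), AD = (-15, -105, -30).
AC × AD = (-1080, 180, -90).
AB · (AC × AD) = -3780.
Since -3780 ≠ 0, the four points are not coplanar.

No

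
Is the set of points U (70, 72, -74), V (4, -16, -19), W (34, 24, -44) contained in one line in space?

Yes

UV = (-66, -88, 55), UW = (-36, -48, 30).
UV × UW = (0, 0, 0).
The cross product vanishes, so the three points are collinear.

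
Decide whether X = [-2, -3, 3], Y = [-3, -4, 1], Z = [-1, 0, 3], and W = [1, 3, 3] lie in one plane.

With X as base: XY = (-1, -1, -2), XZ = (1, 3, 0), XW = (3, 6, 0).
XZ × XW = (0, 0, -3).
XY · (XZ × XW) = 6.
Since 6 ≠ 0, the four points are not coplanar.

No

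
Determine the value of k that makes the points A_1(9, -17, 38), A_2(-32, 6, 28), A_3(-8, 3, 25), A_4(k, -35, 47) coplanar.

Normal to plane A_1A_2A_3: n = (-99, -363, -429); plane equation n·P = -11022.
Requiring n·A_4 = -11022: (-99)k + (-7458) = -11022.
So k = 36.

36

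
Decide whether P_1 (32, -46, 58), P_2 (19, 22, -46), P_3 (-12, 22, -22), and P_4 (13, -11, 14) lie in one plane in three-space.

Yes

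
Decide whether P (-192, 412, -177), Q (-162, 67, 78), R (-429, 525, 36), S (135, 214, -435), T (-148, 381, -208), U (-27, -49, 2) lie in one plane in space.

No

The plane through P, Q, R has normal n = PQ × PR = (-102300, -66825, -78375) and equation n·X = 5982075.
Checking the remaining points: n·S = 5982075, n·T = 5982075, n·U = 5879775.
Since n·U = 5879775 ≠ 5982075, U is off the plane and the points are not all coplanar.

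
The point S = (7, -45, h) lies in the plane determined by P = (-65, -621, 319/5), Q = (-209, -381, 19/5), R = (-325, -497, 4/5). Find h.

The plane through P, Q, R has equation −7680x + 6528y + 44544z = -3563904/5.
Substituting S: (44544)h + (-347520) = -3563904/5, so h = -41/5.

-41/5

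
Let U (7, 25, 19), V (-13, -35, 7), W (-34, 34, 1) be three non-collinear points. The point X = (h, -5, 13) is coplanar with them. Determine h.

-3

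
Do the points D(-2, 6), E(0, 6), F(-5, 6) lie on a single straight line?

Yes

DE = (2, 0), DF = (-3, 0).
det[DE; DF] = (2)(0) − (0)(-3) = 0.
The determinant is zero, so the points are collinear.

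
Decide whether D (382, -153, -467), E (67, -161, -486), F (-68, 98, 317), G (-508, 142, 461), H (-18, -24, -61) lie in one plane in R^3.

Yes

The plane through D, E, F has normal n = DE × DF = (-1503, 255510, -82665) and equation n·P = -1062621.
Checking the remaining points: n·G = -1062621, n·H = -1062621.
All equal -1062621, so all 5 points lie in one plane.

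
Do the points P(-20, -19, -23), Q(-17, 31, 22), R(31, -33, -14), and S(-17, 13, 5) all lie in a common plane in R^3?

No

With P as base: PQ = (3, 50, 45), PR = (51, -14, 9), PS = (3, 32, 28).
PR × PS = (-680, -1401, 1674).
PQ · (PR × PS) = 3240.
Since 3240 ≠ 0, the four points are not coplanar.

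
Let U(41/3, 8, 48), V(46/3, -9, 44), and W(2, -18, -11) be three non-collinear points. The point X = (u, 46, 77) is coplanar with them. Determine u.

Coplanarity requires UV · (UW × UX) = 0.
UV = (5/3, -17, -4), UW = (-35/3, -26, -59); the triple product is linear in u with coefficient 899 and constant term -41354/3.
Setting it to zero: u = 46/3.

46/3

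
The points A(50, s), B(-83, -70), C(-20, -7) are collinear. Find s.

Collinearity: (A − B) must be parallel to (C − B) = (63, 63).
Cross-multiplying the components: (s − (-70))·(63) = (133)·(63).
Solving gives s = 63.

63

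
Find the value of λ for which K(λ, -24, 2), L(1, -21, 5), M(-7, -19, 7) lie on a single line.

Direction LM = (-8, 2, 2). From the y-coordinate of K, the parameter along the line is τ = (-24 − (-21))/2 = -3/2.
Then λ = 1 + (-3/2)·(-8) = 13.

13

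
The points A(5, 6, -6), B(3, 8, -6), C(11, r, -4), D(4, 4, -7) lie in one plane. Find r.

6

Normal to plane ABD: n = (-2, -2, 6); plane equation n·P = -58.
Requiring n·C = -58: (-2)r + (-46) = -58.
So r = 6.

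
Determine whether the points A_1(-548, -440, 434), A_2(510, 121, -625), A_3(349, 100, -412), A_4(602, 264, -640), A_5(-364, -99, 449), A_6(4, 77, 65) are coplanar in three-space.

No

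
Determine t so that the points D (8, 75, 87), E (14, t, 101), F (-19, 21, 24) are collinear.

87

Collinearity requires DE × DF = 0; each component is linear in t.
The x-component gives (-63)t + (5481) = 0, so t = 87.
The remaining components then also vanish.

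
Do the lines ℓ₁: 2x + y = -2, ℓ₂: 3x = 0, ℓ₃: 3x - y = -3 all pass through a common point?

The three lines meet at one point iff the augmented coefficient matrix [aᵢ bᵢ cᵢ] has rank < 3, i.e. its determinant vanishes.
Here the determinant is 15.
Nonzero, so no common point exists.

No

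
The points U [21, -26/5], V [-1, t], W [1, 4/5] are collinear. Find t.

Collinearity: (V − U) must be parallel to (W − U) = (-20, 6).
Cross-multiplying the components: (t − (-26/5))·(-20) = (-22)·(6).
Solving gives t = 7/5.

7/5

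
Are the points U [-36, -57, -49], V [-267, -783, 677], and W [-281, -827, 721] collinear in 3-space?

Yes

UV = (-231, -726, 726), UW = (-245, -770, 770).
Each component of UW is 35/33 times the corresponding component of UV, so UW = 35/33·UV and the points are collinear.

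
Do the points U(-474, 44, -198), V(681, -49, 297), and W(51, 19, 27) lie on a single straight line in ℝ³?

UV = (1155, -93, 495), UW = (525, -25, 225).
Comparing components 2 and 3: (-93)(225) − (495)(-25) = -8550 ≠ 0, so UV and UW are not parallel and the points are not collinear.

No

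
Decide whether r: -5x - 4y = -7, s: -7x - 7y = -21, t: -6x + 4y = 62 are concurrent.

Yes

Intersecting r and s: solving the 2×2 system gives (x, y) = (-5, 8).
Substitute into t: (-6)(-5) + (4)(8) = 62.
This equals 62, so (-5, 8) lies on all three lines and they are concurrent.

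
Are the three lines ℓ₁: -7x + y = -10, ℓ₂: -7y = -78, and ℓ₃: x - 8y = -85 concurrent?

Intersecting ℓ₁ and ℓ₂: solving the 2×2 system gives (x, y) = (148/49, 78/7).
Substitute into ℓ₃: (1)(148/49) + (-8)(78/7) = -4220/49.
But ℓ₃ requires -85 ≠ -4220/49, so the three lines have no common point.

No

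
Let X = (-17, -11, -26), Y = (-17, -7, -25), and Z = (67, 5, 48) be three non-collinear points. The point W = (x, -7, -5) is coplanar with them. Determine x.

7

A normal to the plane is n = XY × XZ = (280, 84, -336).
W lies in the plane iff n · XW = 0.
This gives (280)x + (-1960) = 0, so x = 7.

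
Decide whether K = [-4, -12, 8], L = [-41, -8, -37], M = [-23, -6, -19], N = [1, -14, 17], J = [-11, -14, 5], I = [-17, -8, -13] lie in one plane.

The plane through K, L, M has normal n = KL × KM = (162, -144, -146) and equation n·P = -88.
Checking the remaining points: n·N = -304, n·J = -496, n·I = 296.
Since n·N = -304 ≠ -88, N is off the plane and the points are not all coplanar.

No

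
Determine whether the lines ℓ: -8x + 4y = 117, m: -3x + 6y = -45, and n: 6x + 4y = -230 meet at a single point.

No

Intersecting ℓ and m: solving the 2×2 system gives (x, y) = (-49/2, -79/4).
Substitute into n: (6)(-49/2) + (4)(-79/4) = -226.
But n requires -230 ≠ -226, so the three lines have no common point.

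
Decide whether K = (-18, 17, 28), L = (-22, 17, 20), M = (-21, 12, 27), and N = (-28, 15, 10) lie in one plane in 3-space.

The four points are coplanar iff the 3×3 determinant with rows KL, KM, KN is zero.
Rows: (-4, 0, -8), (-3, -5, -1), (-10, -2, -18).
Expanding along the first row: (-4)(88) − (0)(44) + (-8)(-44) = 0.
Zero determinant ⇒ coplanar.

Yes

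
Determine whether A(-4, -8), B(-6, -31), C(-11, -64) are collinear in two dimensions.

No

AB = (-2, -23), AC = (-7, -56).
If collinear, AC would be a scalar multiple of AB. But (-2)·(-56) ≠ (-23)·(-7) (difference -49), so they are not parallel; the points are not collinear.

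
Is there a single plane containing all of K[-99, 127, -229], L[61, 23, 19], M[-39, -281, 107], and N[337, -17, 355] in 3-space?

Yes

The four points are coplanar iff the 3×3 determinant with rows KL, KM, KN is zero.
Rows: (160, -104, 248), (60, -408, 336), (436, -144, 584).
Expanding along the first row: (160)(-189888) − (-104)(-111456) + (248)(169248) = 0.
Zero determinant ⇒ coplanar.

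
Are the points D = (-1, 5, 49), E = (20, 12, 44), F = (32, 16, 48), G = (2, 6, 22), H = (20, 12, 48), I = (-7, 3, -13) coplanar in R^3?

The plane through D, E, F has normal n = DE × DF = (48, -144, 0) and equation n·P = -768.
Checking the remaining points: n·G = -768, n·H = -768, n·I = -768.
All equal -768, so all 6 points lie in one plane.

Yes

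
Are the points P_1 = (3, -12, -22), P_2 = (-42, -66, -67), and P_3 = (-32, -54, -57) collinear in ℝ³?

Yes

P_1P_2 = (-45, -54, -45), P_1P_3 = (-35, -42, -35).
Each component of P_1P_3 is 7/9 times the corresponding component of P_1P_2, so P_1P_3 = 7/9·P_1P_2 and the points are collinear.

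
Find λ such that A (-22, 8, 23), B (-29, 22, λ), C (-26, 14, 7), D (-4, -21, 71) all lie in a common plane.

Normal to plane ACD: n = (-176, -96, 8); plane equation n·P = 3288.
Requiring n·B = 3288: (8)λ + (2992) = 3288.
So λ = 37.

37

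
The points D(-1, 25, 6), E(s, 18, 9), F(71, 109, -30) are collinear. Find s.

-7

Direction DF = (72, 84, -36). From the y-coordinate of E, the parameter along the line is τ = (18 − 25)/84 = -1/12.
Then s = (-1) + (-1/12)·(72) = -7.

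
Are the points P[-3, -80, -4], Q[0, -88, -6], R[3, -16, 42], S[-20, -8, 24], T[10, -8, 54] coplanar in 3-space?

Yes

The plane through P, Q, R has normal n = PQ × PR = (-240, -150, 240) and equation n·X = 11760.
Checking the remaining points: n·S = 11760, n·T = 11760.
All equal 11760, so all 5 points lie in one plane.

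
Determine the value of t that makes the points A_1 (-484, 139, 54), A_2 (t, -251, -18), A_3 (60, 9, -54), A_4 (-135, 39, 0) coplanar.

The points are coplanar iff A_1A_2 · (A_1A_3 × A_1A_4) = 0.
Expanding, this is linear in t: (-3780)t + (2063880) = 0.
So t = 546.

546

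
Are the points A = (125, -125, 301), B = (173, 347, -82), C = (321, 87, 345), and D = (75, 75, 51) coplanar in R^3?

The four points are coplanar iff the 3×3 determinant with rows AB, AC, AD is zero.
Rows: (48, 472, -383), (196, 212, 44), (-50, 200, -250).
Expanding along the first row: (48)(-61800) − (472)(-46800) + (-383)(49800) = 49800.
Nonzero ⇒ not coplanar.

No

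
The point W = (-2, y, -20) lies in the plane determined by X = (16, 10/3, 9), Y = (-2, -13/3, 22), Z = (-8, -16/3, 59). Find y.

-19/3

Coplanarity requires XY · (XZ × XW) = 0.
XY = (-18, -23/3, 13), XZ = (-24, -26/3, 50); the triple product is linear in y with coefficient 588 and constant term 3724.
Setting it to zero: y = -19/3.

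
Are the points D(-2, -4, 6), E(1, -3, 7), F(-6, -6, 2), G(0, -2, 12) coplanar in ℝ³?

Yes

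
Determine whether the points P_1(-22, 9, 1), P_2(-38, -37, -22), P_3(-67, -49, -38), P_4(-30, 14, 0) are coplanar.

A normal to the plane through P_1, P_2, P_3 is n = P_1P_2 × P_1P_3 = (460, 411, -1142).
The plane has equation n·P = -7563. For P_4: n·P_4 = -8046.
-8046 ≠ -7563, so P_4 is off the plane.

No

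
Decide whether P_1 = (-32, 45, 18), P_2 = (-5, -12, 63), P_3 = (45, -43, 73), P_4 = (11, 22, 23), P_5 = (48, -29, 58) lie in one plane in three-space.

Yes

The plane through P_1, P_2, P_3 has normal n = P_1P_2 × P_1P_3 = (825, 1980, 2013) and equation n·P = 98934.
Checking the remaining points: n·P_4 = 98934, n·P_5 = 98934.
All equal 98934, so all 5 points lie in one plane.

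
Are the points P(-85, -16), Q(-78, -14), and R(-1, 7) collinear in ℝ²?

No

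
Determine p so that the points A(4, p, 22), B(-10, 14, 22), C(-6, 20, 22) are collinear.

35

Direction BC = (4, 6, 0). From the x-coordinate of A, the parameter along the line is τ = (4 − (-10))/4 = 7/2.
Then p = 14 + 7/2·(6) = 35.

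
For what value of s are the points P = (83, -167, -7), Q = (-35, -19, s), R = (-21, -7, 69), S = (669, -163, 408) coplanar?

Coplanarity ⇔ det[PQ; PR; PS] = 0.
Expanding, this is linear in s: (-94176)s + (4520448) = 0.
So s = 48.

48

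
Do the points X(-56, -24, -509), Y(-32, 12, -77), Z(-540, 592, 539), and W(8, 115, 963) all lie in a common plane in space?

No

With X as base: XY = (24, 36, 432), XZ = (-484, 616, 1048), XW = (64, 139, 1472).
XZ × XW = (761080, 779520, -106700).
XY · (XZ × XW) = 234240.
Since 234240 ≠ 0, the four points are not coplanar.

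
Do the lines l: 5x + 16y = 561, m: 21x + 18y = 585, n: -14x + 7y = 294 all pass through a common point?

Yes

Lines aᵢx + bᵢy = cᵢ with pairwise distinct directions are concurrent exactly when det[aᵢ bᵢ cᵢ] = 0.
Here the determinant is 0.
It vanishes, so the lines are concurrent at (-3, 36).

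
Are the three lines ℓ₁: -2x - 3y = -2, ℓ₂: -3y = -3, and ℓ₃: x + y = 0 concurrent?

Lines aᵢx + bᵢy = cᵢ with pairwise distinct directions are concurrent exactly when det[aᵢ bᵢ cᵢ] = 0.
Here the determinant is -3.
Nonzero, so no common point exists.

No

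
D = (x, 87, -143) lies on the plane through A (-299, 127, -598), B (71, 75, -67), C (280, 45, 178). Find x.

A normal to the plane is n = AB × AC = (3190, 20329, -232).
D lies in the plane iff n · AD = 0.
This gives (3190)x + (35090) = 0, so x = -11.

-11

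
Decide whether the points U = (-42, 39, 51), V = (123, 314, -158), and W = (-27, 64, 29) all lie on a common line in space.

UV = (165, 275, -209), UW = (15, 25, -22).
UV × UW = (-825, 495, 0).
The cross product is nonzero, so the points do not lie on one line.

No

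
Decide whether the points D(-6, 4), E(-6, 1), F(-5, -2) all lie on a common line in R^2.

DE = (0, -3), DF = (1, -6).
det[DE; DF] = (0)(-6) − (-3)(1) = 3.
The determinant is nonzero, so they are not collinear.

No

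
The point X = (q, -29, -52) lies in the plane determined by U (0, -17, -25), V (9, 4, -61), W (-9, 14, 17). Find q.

6

The plane through U, V, W has equation 1998x − 54y + 468z = -10782.
Substituting X: (1998)q + (-22770) = -10782, so q = 6.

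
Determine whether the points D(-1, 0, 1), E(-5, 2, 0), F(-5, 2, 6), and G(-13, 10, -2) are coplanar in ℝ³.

No

With D as base: DE = (-4, 2, -1), DF = (-4, 2, 5), DG = (-12, 10, -3).
DF × DG = (-56, -72, -16).
DE · (DF × DG) = 96.
Since 96 ≠ 0, the four points are not coplanar.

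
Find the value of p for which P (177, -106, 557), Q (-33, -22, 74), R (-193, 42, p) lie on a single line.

Collinearity requires PQ × PR = 0; each component is linear in p.
The x-component gives (84)p + (24696) = 0, so p = -294.
The remaining components then also vanish.

-294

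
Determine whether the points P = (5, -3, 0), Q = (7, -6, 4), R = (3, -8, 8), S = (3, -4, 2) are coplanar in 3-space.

Yes

With P as base: PQ = (2, -3, 4), PR = (-2, -5, 8), PS = (-2, -1, 2).
PR × PS = (-2, -12, -8).
PQ · (PR × PS) = 0.
The scalar triple product vanishes, so the four points are coplanar.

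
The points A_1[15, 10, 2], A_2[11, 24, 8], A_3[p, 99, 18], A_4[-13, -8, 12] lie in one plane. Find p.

31

The points are coplanar iff A_1A_2 · (A_1A_3 × A_1A_4) = 0.
Expanding, this is linear in p: (-248)p + (7688) = 0.
So p = 31.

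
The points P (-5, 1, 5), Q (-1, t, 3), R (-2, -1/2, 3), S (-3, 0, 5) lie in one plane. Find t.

-1

Coplanarity ⇔ det[PQ; PR; PS] = 0.
Expanding, this is linear in t: (-4)t + (-4) = 0.
So t = -1.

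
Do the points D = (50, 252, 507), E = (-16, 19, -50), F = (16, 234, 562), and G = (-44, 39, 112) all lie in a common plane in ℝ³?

Yes

A normal to the plane through D, E, F is n = DE × DF = (-22841, 22568, -6734).
The plane has equation n·P = 1130948. For G: n·G = 1130948.
Equal, so G lies in the plane and all four are coplanar.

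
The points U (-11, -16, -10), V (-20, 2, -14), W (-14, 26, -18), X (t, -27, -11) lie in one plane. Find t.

Normal to plane UVW: n = (24, -60, -324); plane equation n·P = 3936.
Requiring n·X = 3936: (24)t + (5184) = 3936.
So t = -52.

-52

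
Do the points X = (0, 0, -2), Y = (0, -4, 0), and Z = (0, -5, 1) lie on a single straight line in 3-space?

XY = (0, -4, 2), XZ = (0, -5, 3).
XY × XZ = (-2, 0, 0).
The cross product is nonzero, so the points do not lie on one line.

No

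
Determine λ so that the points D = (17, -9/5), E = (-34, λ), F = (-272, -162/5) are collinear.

Collinearity: (E − D) must be parallel to (F − D) = (-289, -153/5).
Cross-multiplying the components: (λ − (-9/5))·(-289) = (-51)·(-153/5).
Solving gives λ = -36/5.

-36/5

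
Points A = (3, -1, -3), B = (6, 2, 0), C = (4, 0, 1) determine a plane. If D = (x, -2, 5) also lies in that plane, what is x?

2

A normal to the plane is n = AB × AC = (9, -9, 0).
D lies in the plane iff n · AD = 0.
This gives (9)x + (-18) = 0, so x = 2.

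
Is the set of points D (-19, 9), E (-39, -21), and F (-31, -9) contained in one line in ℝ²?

DE = (-20, -30), DF = (-12, -18).
Checking proportionality: DF = 3/5·DE, so the vectors are parallel and the points are collinear.

Yes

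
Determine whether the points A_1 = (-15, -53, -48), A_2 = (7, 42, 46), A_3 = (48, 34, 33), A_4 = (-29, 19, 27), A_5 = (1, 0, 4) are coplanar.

The plane through A_1, A_2, A_3 has normal n = A_1A_2 × A_1A_3 = (-483, 4140, -4071) and equation n·P = -16767.
Checking the remaining points: n·A_4 = -17250, n·A_5 = -16767.
Since n·A_4 = -17250 ≠ -16767, A_4 is off the plane and the points are not all coplanar.

No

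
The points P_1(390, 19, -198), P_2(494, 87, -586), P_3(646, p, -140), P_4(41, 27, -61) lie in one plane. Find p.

-19

Normal to plane P_1P_2P_4: n = (12420, 121164, 24564); plane equation n·P = 2282244.
Requiring n·P_3 = 2282244: (121164)p + (4584360) = 2282244.
So p = -19.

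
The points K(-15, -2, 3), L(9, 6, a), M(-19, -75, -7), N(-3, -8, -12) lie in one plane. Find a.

The points are coplanar iff KL · (KM × KN) = 0.
Expanding, this is linear in a: (900)a + (20700) = 0.
So a = -23.

-23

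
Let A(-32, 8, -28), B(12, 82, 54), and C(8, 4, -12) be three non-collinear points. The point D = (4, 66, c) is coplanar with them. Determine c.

37

A normal to the plane is n = AB × AC = (1512, 2576, -3136).
D lies in the plane iff n · AD = 0.
This gives (-3136)c + (116032) = 0, so c = 37.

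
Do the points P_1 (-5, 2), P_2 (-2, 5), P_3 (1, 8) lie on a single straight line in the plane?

Yes

P_1P_2 = (3, 3), P_1P_3 = (6, 6).
Twice the signed area of △P_1P_2P_3 is (3)(6) − (3)(6) = 0.
The triangle is degenerate (zero area), so the points are collinear.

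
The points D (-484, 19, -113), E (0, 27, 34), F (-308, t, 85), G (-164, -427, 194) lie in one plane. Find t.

Normal to plane DEG: n = (68018, -101548, -218424); plane equation n·P = -10168212.
Requiring n·F = -10168212: (-101548)t + (-39515584) = -10168212.
So t = -289.

-289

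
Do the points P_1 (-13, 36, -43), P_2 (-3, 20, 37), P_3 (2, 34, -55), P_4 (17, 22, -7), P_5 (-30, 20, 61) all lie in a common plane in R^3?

The plane through P_1, P_2, P_3 has normal n = P_1P_2 × P_1P_3 = (352, 1320, 220) and equation n·P = 33484.
Checking the remaining points: n·P_4 = 33484, n·P_5 = 29260.
Since n·P_5 = 29260 ≠ 33484, P_5 is off the plane and the points are not all coplanar.

No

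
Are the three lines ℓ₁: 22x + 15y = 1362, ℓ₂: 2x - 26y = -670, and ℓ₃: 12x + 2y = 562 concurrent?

No

Intersecting ℓ₁ and ℓ₂: solving the 2×2 system gives (x, y) = (12681/301, 8732/301).
Substitute into ℓ₃: (12)(12681/301) + (2)(8732/301) = 169636/301.
But ℓ₃ requires 562 ≠ 169636/301, so the three lines have no common point.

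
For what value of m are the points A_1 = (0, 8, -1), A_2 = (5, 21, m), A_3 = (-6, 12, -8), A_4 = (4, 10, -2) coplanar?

Coplanarity ⇔ det[A_1A_2; A_1A_3; A_1A_4] = 0.
Expanding, this is linear in m: (-28)m + (-420) = 0.
So m = -15.

-15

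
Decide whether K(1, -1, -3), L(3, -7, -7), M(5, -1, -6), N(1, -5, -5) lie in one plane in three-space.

The four points are coplanar iff the 3×3 determinant with rows KL, KM, KN is zero.
Rows: (2, -6, -4), (4, 0, -3), (0, -4, -2).
Expanding along the first row: (2)(-12) − (-6)(-8) + (-4)(-16) = -8.
Nonzero ⇒ not coplanar.

No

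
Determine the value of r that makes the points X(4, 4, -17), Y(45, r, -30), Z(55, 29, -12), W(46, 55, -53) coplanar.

37

Normal to plane XZW: n = (-1155, 2046, 1551); plane equation n·P = -22803.
Requiring n·Y = -22803: (2046)r + (-98505) = -22803.
So r = 37.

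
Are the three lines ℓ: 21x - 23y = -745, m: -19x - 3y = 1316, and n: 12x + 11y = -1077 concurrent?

No

Intersecting ℓ and m: solving the 2×2 system gives (x, y) = (-32503/500, -13481/500).
Substitute into n: (12)(-32503/500) + (11)(-13481/500) = -538327/500.
But n requires -1077 ≠ -538327/500, so the three lines have no common point.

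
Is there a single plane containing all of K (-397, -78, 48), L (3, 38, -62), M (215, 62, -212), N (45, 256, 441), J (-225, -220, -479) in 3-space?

The plane through K, L, M has normal n = KL × KM = (-14760, 36680, -14992) and equation n·P = 2279064.
Checking the remaining points: n·N = 2114408, n·J = 2432568.
Since n·N = 2114408 ≠ 2279064, N is off the plane and the points are not all coplanar.

No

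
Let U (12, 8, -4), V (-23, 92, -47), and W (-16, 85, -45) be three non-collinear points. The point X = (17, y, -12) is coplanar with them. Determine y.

A normal to the plane is n = UV × UW = (-133, -231, -343).
X lies in the plane iff n · UX = 0.
This gives (-231)y + (3927) = 0, so y = 17.

17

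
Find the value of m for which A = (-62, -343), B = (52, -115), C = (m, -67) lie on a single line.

Collinearity: (C − A) must be parallel to (B − A) = (114, 228).
Cross-multiplying the components: (m − (-62))·(228) = (276)·(114).
Solving gives m = 76.

76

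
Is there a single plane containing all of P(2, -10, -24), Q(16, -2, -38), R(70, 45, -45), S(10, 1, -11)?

A normal to the plane through P, Q, R is n = PQ × PR = (602, -658, 226).
The plane has equation n·X = 2360. For S: n·S = 2876.
2876 ≠ 2360, so S is off the plane.

No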